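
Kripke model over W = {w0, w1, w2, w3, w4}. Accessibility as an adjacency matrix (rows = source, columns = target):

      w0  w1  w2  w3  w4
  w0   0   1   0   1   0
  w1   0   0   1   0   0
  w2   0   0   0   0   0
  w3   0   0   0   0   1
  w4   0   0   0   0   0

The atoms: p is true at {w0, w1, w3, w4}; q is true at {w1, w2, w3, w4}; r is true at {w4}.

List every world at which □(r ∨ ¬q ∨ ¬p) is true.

w0: successors {w1, w3}; r ∨ ¬q ∨ ¬p there: w1:F, w3:F. ✗
w1: successors {w2}; r ∨ ¬q ∨ ¬p there: w2:T. ✓
w2: no successors, so □(r ∨ ¬q ∨ ¬p) holds vacuously. ✓
w3: successors {w4}; r ∨ ¬q ∨ ¬p there: w4:T. ✓
w4: no successors, so □(r ∨ ¬q ∨ ¬p) holds vacuously. ✓

{w1, w2, w3, w4}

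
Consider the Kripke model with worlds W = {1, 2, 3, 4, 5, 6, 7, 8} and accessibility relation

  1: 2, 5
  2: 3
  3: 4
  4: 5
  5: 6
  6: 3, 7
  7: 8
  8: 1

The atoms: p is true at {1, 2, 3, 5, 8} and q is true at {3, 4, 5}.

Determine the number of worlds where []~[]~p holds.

1: successors {2, 5}; ~[]~p there: 2:T, 5:F. ✗
2: successors {3}; ~[]~p there: 3:F. ✗
3: successors {4}; ~[]~p there: 4:T. ✓
4: successors {5}; ~[]~p there: 5:F. ✗
5: successors {6}; ~[]~p there: 6:T. ✓
6: successors {3, 7}; ~[]~p there: 3:F, 7:T. ✗
7: successors {8}; ~[]~p there: 8:T. ✓
8: successors {1}; ~[]~p there: 1:T. ✓
Satisfying worlds: {3, 5, 7, 8}.

4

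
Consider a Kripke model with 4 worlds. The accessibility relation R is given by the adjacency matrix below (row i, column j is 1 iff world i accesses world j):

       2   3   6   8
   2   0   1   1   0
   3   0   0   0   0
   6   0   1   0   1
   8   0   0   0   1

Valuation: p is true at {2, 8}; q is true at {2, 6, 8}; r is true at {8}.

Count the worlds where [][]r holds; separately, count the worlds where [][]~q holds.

3 and 1

For [][]r:
2: successors {3, 6}; []r there: 3:T, 6:F. ✗
3: no successors, so [][]r holds vacuously. ✓
6: successors {3, 8}; []r there: 3:T, 8:T. ✓
8: successors {8}; []r there: 8:T. ✓
— 3 worlds.
For [][]~q:
2: successors {3, 6}; []~q there: 3:T, 6:F. ✗
3: no successors, so [][]~q holds vacuously. ✓
6: successors {3, 8}; []~q there: 3:T, 8:F. ✗
8: successors {8}; []~q there: 8:F. ✗
— 1 world.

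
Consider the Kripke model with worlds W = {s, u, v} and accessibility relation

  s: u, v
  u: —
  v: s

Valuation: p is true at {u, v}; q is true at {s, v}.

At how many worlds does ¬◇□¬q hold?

2

s: ◇□¬q is T. ✗
u: ◇□¬q is F. ✓
v: ◇□¬q is F. ✓
Satisfying worlds: {u, v}.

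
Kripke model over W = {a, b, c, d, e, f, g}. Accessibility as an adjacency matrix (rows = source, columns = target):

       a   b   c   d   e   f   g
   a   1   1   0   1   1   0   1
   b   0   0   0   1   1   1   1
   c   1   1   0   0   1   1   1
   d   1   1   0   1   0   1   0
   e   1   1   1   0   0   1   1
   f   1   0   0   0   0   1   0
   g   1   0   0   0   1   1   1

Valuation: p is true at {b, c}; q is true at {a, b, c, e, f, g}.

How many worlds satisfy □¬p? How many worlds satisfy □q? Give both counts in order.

3 and 4

For □¬p:
a: successors {a, b, d, e, g}; ¬p there: a:T, b:F, d:T, e:T, g:T. ✗
b: successors {d, e, f, g}; ¬p there: d:T, e:T, f:T, g:T. ✓
c: successors {a, b, e, f, g}; ¬p there: a:T, b:F, e:T, f:T, g:T. ✗
d: successors {a, b, d, f}; ¬p there: a:T, b:F, d:T, f:T. ✗
e: successors {a, b, c, f, g}; ¬p there: a:T, b:F, c:F, f:T, g:T. ✗
f: successors {a, f}; ¬p there: a:T, f:T. ✓
g: successors {a, e, f, g}; ¬p there: a:T, e:T, f:T, g:T. ✓
— 3 worlds.
For □q:
a: successors {a, b, d, e, g}; q there: a:T, b:T, d:F, e:T, g:T. ✗
b: successors {d, e, f, g}; q there: d:F, e:T, f:T, g:T. ✗
c: successors {a, b, e, f, g}; q there: a:T, b:T, e:T, f:T, g:T. ✓
d: successors {a, b, d, f}; q there: a:T, b:T, d:F, f:T. ✗
e: successors {a, b, c, f, g}; q there: a:T, b:T, c:T, f:T, g:T. ✓
f: successors {a, f}; q there: a:T, f:T. ✓
g: successors {a, e, f, g}; q there: a:T, e:T, f:T, g:T. ✓
— 4 worlds.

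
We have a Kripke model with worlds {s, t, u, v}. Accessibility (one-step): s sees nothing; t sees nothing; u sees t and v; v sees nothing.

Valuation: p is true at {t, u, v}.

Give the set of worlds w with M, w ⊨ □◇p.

s: no successors, so □◇p holds vacuously. ✓
t: no successors, so □◇p holds vacuously. ✓
u: successors {t, v}; ◇p there: t:F, v:F. ✗
v: no successors, so □◇p holds vacuously. ✓

{s, t, v}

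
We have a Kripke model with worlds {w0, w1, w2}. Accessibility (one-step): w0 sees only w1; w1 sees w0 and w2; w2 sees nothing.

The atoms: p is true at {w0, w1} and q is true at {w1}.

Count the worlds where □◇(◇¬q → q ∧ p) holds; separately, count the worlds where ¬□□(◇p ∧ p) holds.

For □◇(◇¬q → q ∧ p):
w0: successors {w1}; ◇(◇¬q → q ∧ p) there: w1:T. ✓
w1: successors {w0, w2}; ◇(◇¬q → q ∧ p) there: w0:T, w2:F. ✗
w2: no successors, so □◇(◇¬q → q ∧ p) holds vacuously. ✓
— 2 worlds.
For ¬□□(◇p ∧ p):
w0: □□(◇p ∧ p) is F. ✓
w1: □□(◇p ∧ p) is T. ✗
w2: □□(◇p ∧ p) is T. ✗
— 1 world.

2 and 1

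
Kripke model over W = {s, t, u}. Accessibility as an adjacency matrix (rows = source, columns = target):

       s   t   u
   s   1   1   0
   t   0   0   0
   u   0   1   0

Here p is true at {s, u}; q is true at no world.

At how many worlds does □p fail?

2

s: successors {s, t}; p there: s:T, t:F. ✗
t: no successors, so □p holds vacuously. ✓
u: successors {t}; p there: t:F. ✗
Satisfying worlds: {t}.
So □p fails at the other 2 worlds.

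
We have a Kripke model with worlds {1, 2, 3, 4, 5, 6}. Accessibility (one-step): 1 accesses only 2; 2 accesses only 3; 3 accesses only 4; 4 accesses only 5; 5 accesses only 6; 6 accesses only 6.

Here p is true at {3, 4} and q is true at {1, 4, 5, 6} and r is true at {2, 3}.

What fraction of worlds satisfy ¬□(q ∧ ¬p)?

1/2

1: □(q ∧ ¬p) is F. ✓
2: □(q ∧ ¬p) is F. ✓
3: □(q ∧ ¬p) is F. ✓
4: □(q ∧ ¬p) is T. ✗
5: □(q ∧ ¬p) is T. ✗
6: □(q ∧ ¬p) is T. ✗
That's 3 of 6 worlds, so 3/6 = 1/2.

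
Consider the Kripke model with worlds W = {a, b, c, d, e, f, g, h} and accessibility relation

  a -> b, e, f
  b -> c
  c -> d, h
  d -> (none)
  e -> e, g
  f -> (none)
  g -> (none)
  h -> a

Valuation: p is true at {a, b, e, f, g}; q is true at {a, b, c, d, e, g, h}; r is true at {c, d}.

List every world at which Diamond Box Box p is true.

{a, b, c, e}

a: successors {b, e, f}; Box Box p there: b:F, e:T, f:T. ✓
b: successors {c}; Box Box p there: c:T. ✓
c: successors {d, h}; Box Box p there: d:T, h:T. ✓
d: no successors, so Diamond Box Box p fails. ✗
e: successors {e, g}; Box Box p there: e:T, g:T. ✓
f: no successors, so Diamond Box Box p fails. ✗
g: no successors, so Diamond Box Box p fails. ✗
h: successors {a}; Box Box p there: a:F. ✗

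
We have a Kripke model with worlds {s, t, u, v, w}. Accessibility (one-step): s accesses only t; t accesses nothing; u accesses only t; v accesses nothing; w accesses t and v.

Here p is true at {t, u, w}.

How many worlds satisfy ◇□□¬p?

s: successors {t}; □□¬p there: t:T. ✓
t: no successors, so ◇□□¬p fails. ✗
u: successors {t}; □□¬p there: t:T. ✓
v: no successors, so ◇□□¬p fails. ✗
w: successors {t, v}; □□¬p there: t:T, v:T. ✓
Satisfying worlds: {s, u, w}.

3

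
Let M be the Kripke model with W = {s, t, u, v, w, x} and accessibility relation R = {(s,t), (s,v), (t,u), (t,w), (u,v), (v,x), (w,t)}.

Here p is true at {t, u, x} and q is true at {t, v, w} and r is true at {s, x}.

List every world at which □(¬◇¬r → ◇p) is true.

s: successors {t, v}; ¬◇¬r → ◇p there: t:T, v:T. ✓
t: successors {u, w}; ¬◇¬r → ◇p there: u:T, w:T. ✓
u: successors {v}; ¬◇¬r → ◇p there: v:T. ✓
v: successors {x}; ¬◇¬r → ◇p there: x:F. ✗
w: successors {t}; ¬◇¬r → ◇p there: t:T. ✓
x: no successors, so □(¬◇¬r → ◇p) holds vacuously. ✓

{s, t, u, w, x}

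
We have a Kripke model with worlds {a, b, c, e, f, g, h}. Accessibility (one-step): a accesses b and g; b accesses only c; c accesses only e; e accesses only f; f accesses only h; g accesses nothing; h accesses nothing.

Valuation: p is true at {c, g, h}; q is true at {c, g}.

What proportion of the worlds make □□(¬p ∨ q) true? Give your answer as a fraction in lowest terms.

a: successors {b, g}; □(¬p ∨ q) there: b:T, g:T. ✓
b: successors {c}; □(¬p ∨ q) there: c:T. ✓
c: successors {e}; □(¬p ∨ q) there: e:T. ✓
e: successors {f}; □(¬p ∨ q) there: f:F. ✗
f: successors {h}; □(¬p ∨ q) there: h:T. ✓
g: no successors, so □□(¬p ∨ q) holds vacuously. ✓
h: no successors, so □□(¬p ∨ q) holds vacuously. ✓
That's 6 of 7 worlds, so 6/7.

6/7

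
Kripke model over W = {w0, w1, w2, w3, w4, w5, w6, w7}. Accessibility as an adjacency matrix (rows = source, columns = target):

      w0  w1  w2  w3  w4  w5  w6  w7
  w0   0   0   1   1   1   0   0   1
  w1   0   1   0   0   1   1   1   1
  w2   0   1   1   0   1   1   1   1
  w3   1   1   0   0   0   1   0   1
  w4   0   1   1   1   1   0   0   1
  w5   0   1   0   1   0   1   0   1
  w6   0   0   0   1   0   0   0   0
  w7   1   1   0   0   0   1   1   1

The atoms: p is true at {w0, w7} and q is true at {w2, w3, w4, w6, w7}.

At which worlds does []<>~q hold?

w0: successors {w2, w3, w4, w7}; <>~q there: w2:T, w3:T, w4:T, w7:T. ✓
w1: successors {w1, w4, w5, w6, w7}; <>~q there: w1:T, w4:T, w5:T, w6:F, w7:T. ✗
w2: successors {w1, w2, w4, w5, w6, w7}; <>~q there: w1:T, w2:T, w4:T, w5:T, w6:F, w7:T. ✗
w3: successors {w0, w1, w5, w7}; <>~q there: w0:F, w1:T, w5:T, w7:T. ✗
w4: successors {w1, w2, w3, w4, w7}; <>~q there: w1:T, w2:T, w3:T, w4:T, w7:T. ✓
w5: successors {w1, w3, w5, w7}; <>~q there: w1:T, w3:T, w5:T, w7:T. ✓
w6: successors {w3}; <>~q there: w3:T. ✓
w7: successors {w0, w1, w5, w6, w7}; <>~q there: w0:F, w1:T, w5:T, w6:F, w7:T. ✗

{w0, w4, w5, w6}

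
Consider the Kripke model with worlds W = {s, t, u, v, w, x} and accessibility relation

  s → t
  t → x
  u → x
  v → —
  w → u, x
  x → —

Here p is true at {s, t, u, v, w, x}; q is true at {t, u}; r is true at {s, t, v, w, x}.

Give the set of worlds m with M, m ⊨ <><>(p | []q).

{s, w}

s: successors {t}; <>(p | []q) there: t:T. ✓
t: successors {x}; <>(p | []q) there: x:F. ✗
u: successors {x}; <>(p | []q) there: x:F. ✗
v: no successors, so <><>(p | []q) fails. ✗
w: successors {u, x}; <>(p | []q) there: u:T, x:F. ✓
x: no successors, so <><>(p | []q) fails. ✗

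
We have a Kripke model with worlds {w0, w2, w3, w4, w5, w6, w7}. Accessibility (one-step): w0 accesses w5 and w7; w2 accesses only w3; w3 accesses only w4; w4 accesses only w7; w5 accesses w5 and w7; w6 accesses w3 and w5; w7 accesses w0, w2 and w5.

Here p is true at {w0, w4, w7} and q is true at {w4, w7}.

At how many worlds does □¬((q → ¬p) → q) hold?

w0: successors {w5, w7}; ¬((q → ¬p) → q) there: w5:T, w7:F. ✗
w2: successors {w3}; ¬((q → ¬p) → q) there: w3:T. ✓
w3: successors {w4}; ¬((q → ¬p) → q) there: w4:F. ✗
w4: successors {w7}; ¬((q → ¬p) → q) there: w7:F. ✗
w5: successors {w5, w7}; ¬((q → ¬p) → q) there: w5:T, w7:F. ✗
w6: successors {w3, w5}; ¬((q → ¬p) → q) there: w3:T, w5:T. ✓
w7: successors {w0, w2, w5}; ¬((q → ¬p) → q) there: w0:T, w2:T, w5:T. ✓
Satisfying worlds: {w2, w6, w7}.

3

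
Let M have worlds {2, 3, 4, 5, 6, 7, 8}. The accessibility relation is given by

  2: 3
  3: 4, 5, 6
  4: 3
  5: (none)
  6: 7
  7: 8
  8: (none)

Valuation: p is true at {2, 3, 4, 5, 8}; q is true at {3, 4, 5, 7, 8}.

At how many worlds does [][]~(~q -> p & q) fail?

2: successors {3}; []~(~q -> p & q) there: 3:F. ✗
3: successors {4, 5, 6}; []~(~q -> p & q) there: 4:F, 5:T, 6:F. ✗
4: successors {3}; []~(~q -> p & q) there: 3:F. ✗
5: no successors, so [][]~(~q -> p & q) holds vacuously. ✓
6: successors {7}; []~(~q -> p & q) there: 7:F. ✗
7: successors {8}; []~(~q -> p & q) there: 8:T. ✓
8: no successors, so [][]~(~q -> p & q) holds vacuously. ✓
Satisfying worlds: {5, 7, 8}.
So [][]~(~q -> p & q) fails at the other 4 worlds.

4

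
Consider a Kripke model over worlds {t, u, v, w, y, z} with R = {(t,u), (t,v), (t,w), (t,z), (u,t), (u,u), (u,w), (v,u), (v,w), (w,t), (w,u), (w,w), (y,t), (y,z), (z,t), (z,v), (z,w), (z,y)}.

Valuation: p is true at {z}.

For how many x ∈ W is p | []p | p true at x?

t: p | []p is F, p is F. ✗
u: p | []p is F, p is F. ✗
v: p | []p is F, p is F. ✗
w: p | []p is F, p is F. ✗
y: p | []p is F, p is F. ✗
z: p | []p is T, p is T. ✓
Satisfying worlds: {z}.

1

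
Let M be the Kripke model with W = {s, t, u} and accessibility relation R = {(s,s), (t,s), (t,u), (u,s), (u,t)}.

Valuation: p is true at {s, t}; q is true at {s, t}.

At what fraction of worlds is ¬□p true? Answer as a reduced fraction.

s: □p is T. ✗
t: □p is F. ✓
u: □p is T. ✗
That's 1 of 3 worlds, so 1/3.

1/3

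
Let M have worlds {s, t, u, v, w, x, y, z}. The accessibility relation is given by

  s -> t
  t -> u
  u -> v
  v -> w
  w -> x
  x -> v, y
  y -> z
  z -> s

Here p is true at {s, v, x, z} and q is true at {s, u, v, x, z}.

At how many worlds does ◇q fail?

s: successors {t}; q there: t:F. ✗
t: successors {u}; q there: u:T. ✓
u: successors {v}; q there: v:T. ✓
v: successors {w}; q there: w:F. ✗
w: successors {x}; q there: x:T. ✓
x: successors {v, y}; q there: v:T, y:F. ✓
y: successors {z}; q there: z:T. ✓
z: successors {s}; q there: s:T. ✓
Satisfying worlds: {t, u, w, x, y, z}.
So ◇q fails at the other 2 worlds.

2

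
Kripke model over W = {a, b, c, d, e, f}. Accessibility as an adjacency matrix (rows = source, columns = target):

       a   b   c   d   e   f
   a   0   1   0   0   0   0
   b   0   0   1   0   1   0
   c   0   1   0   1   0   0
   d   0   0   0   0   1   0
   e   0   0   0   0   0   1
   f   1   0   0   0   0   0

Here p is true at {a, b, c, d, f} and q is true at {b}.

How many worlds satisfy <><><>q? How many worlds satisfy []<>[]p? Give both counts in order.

For <><><>q:
a: successors {b}; <><>q there: b:T. ✓
b: successors {c, e}; <><>q there: c:F, e:F. ✗
c: successors {b, d}; <><>q there: b:T, d:F. ✓
d: successors {e}; <><>q there: e:F. ✗
e: successors {f}; <><>q there: f:T. ✓
f: successors {a}; <><>q there: a:F. ✗
— 3 worlds.
For []<>[]p:
a: successors {b}; <>[]p there: b:T. ✓
b: successors {c, e}; <>[]p there: c:F, e:T. ✗
c: successors {b, d}; <>[]p there: b:T, d:T. ✓
d: successors {e}; <>[]p there: e:T. ✓
e: successors {f}; <>[]p there: f:T. ✓
f: successors {a}; <>[]p there: a:F. ✗
— 4 worlds.

3 and 4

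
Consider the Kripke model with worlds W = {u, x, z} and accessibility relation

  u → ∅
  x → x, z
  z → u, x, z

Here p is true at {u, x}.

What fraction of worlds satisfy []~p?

u: no successors, so []~p holds vacuously. ✓
x: successors {x, z}; ~p there: x:F, z:T. ✗
z: successors {u, x, z}; ~p there: u:F, x:F, z:T. ✗
That's 1 of 3 worlds, so 1/3.

1/3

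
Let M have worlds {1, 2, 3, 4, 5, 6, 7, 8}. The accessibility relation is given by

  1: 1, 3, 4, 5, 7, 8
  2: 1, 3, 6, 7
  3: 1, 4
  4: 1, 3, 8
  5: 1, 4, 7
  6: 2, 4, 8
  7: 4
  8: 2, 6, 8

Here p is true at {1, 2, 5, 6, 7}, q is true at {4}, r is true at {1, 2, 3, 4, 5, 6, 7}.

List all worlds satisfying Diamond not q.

1: successors {1, 3, 4, 5, 7, 8}; not q there: 1:T, 3:T, 4:F, 5:T, 7:T, 8:T. ✓
2: successors {1, 3, 6, 7}; not q there: 1:T, 3:T, 6:T, 7:T. ✓
3: successors {1, 4}; not q there: 1:T, 4:F. ✓
4: successors {1, 3, 8}; not q there: 1:T, 3:T, 8:T. ✓
5: successors {1, 4, 7}; not q there: 1:T, 4:F, 7:T. ✓
6: successors {2, 4, 8}; not q there: 2:T, 4:F, 8:T. ✓
7: successors {4}; not q there: 4:F. ✗
8: successors {2, 6, 8}; not q there: 2:T, 6:T, 8:T. ✓

{1, 2, 3, 4, 5, 6, 8}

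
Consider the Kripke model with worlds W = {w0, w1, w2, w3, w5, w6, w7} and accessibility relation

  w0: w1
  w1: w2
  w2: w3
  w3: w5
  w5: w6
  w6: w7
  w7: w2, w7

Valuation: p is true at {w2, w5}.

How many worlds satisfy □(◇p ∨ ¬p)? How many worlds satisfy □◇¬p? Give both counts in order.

4 and 5

For □(◇p ∨ ¬p):
w0: successors {w1}; ◇p ∨ ¬p there: w1:T. ✓
w1: successors {w2}; ◇p ∨ ¬p there: w2:F. ✗
w2: successors {w3}; ◇p ∨ ¬p there: w3:T. ✓
w3: successors {w5}; ◇p ∨ ¬p there: w5:F. ✗
w5: successors {w6}; ◇p ∨ ¬p there: w6:T. ✓
w6: successors {w7}; ◇p ∨ ¬p there: w7:T. ✓
w7: successors {w2, w7}; ◇p ∨ ¬p there: w2:F, w7:T. ✗
— 4 worlds.
For □◇¬p:
w0: successors {w1}; ◇¬p there: w1:F. ✗
w1: successors {w2}; ◇¬p there: w2:T. ✓
w2: successors {w3}; ◇¬p there: w3:F. ✗
w3: successors {w5}; ◇¬p there: w5:T. ✓
w5: successors {w6}; ◇¬p there: w6:T. ✓
w6: successors {w7}; ◇¬p there: w7:T. ✓
w7: successors {w2, w7}; ◇¬p there: w2:T, w7:T. ✓
— 5 worlds.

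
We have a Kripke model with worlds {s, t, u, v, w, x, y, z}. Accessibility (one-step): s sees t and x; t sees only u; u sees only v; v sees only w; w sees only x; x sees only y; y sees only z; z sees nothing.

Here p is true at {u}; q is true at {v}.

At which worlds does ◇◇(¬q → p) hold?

s: successors {t, x}; ◇(¬q → p) there: t:T, x:F. ✓
t: successors {u}; ◇(¬q → p) there: u:T. ✓
u: successors {v}; ◇(¬q → p) there: v:F. ✗
v: successors {w}; ◇(¬q → p) there: w:F. ✗
w: successors {x}; ◇(¬q → p) there: x:F. ✗
x: successors {y}; ◇(¬q → p) there: y:F. ✗
y: successors {z}; ◇(¬q → p) there: z:F. ✗
z: no successors, so ◇◇(¬q → p) fails. ✗

{s, t}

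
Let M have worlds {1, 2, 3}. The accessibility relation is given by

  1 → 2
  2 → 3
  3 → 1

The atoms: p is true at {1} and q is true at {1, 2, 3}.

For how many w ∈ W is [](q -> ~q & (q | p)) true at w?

1: successors {2}; q -> ~q & (q | p) there: 2:F. ✗
2: successors {3}; q -> ~q & (q | p) there: 3:F. ✗
3: successors {1}; q -> ~q & (q | p) there: 1:F. ✗
Satisfying worlds: ∅.

0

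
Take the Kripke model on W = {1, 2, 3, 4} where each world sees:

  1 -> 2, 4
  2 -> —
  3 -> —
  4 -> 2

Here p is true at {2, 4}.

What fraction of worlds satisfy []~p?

1: successors {2, 4}; ~p there: 2:F, 4:F. ✗
2: no successors, so []~p holds vacuously. ✓
3: no successors, so []~p holds vacuously. ✓
4: successors {2}; ~p there: 2:F. ✗
That's 2 of 4 worlds, so 2/4 = 1/2.

1/2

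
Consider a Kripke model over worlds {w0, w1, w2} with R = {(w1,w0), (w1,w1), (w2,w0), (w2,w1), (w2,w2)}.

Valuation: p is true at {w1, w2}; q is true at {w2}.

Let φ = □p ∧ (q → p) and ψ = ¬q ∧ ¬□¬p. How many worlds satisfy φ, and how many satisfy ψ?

1 and 1

For □p ∧ (q → p):
w0: □p is T, q → p is T. ✓
w1: □p is F, q → p is T. ✗
w2: □p is F, q → p is T. ✗
— 1 world.
For ¬q ∧ ¬□¬p:
w0: ¬q is T, ¬□¬p is F. ✗
w1: ¬q is T, ¬□¬p is T. ✓
w2: ¬q is F, ¬□¬p is T. ✗
— 1 world.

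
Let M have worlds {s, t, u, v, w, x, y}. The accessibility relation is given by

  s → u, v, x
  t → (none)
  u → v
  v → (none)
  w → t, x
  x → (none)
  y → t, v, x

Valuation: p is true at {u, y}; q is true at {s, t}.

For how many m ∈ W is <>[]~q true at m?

4

s: successors {u, v, x}; []~q there: u:T, v:T, x:T. ✓
t: no successors, so <>[]~q fails. ✗
u: successors {v}; []~q there: v:T. ✓
v: no successors, so <>[]~q fails. ✗
w: successors {t, x}; []~q there: t:T, x:T. ✓
x: no successors, so <>[]~q fails. ✗
y: successors {t, v, x}; []~q there: t:T, v:T, x:T. ✓
Satisfying worlds: {s, u, w, y}.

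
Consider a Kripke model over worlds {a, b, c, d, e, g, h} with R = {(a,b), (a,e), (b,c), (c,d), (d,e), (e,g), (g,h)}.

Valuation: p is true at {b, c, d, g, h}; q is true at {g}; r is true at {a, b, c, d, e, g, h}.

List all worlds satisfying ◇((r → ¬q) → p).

{a, b, c, e, g}

a: successors {b, e}; (r → ¬q) → p there: b:T, e:F. ✓
b: successors {c}; (r → ¬q) → p there: c:T. ✓
c: successors {d}; (r → ¬q) → p there: d:T. ✓
d: successors {e}; (r → ¬q) → p there: e:F. ✗
e: successors {g}; (r → ¬q) → p there: g:T. ✓
g: successors {h}; (r → ¬q) → p there: h:T. ✓
h: no successors, so ◇((r → ¬q) → p) fails. ✗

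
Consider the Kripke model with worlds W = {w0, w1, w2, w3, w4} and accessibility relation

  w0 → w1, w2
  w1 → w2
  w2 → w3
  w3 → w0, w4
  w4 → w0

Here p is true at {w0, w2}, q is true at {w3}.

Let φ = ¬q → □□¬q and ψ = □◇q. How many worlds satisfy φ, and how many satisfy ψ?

For ¬q → □□¬q:
w0: ¬q is T, □□¬q is F. ✗
w1: ¬q is T, □□¬q is F. ✗
w2: ¬q is T, □□¬q is T. ✓
w3: ¬q is F, □□¬q is T. ✓
w4: ¬q is T, □□¬q is T. ✓
— 3 worlds.
For □◇q:
w0: successors {w1, w2}; ◇q there: w1:F, w2:T. ✗
w1: successors {w2}; ◇q there: w2:T. ✓
w2: successors {w3}; ◇q there: w3:F. ✗
w3: successors {w0, w4}; ◇q there: w0:F, w4:F. ✗
w4: successors {w0}; ◇q there: w0:F. ✗
— 1 world.

3 and 1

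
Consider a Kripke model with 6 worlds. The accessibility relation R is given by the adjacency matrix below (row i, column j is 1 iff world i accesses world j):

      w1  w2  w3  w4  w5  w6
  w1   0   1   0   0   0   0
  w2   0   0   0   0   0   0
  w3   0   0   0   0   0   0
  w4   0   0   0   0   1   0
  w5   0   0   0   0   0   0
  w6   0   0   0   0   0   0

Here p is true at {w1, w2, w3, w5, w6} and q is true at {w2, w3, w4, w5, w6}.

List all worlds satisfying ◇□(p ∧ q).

{w1, w4}

w1: successors {w2}; □(p ∧ q) there: w2:T. ✓
w2: no successors, so ◇□(p ∧ q) fails. ✗
w3: no successors, so ◇□(p ∧ q) fails. ✗
w4: successors {w5}; □(p ∧ q) there: w5:T. ✓
w5: no successors, so ◇□(p ∧ q) fails. ✗
w6: no successors, so ◇□(p ∧ q) fails. ✗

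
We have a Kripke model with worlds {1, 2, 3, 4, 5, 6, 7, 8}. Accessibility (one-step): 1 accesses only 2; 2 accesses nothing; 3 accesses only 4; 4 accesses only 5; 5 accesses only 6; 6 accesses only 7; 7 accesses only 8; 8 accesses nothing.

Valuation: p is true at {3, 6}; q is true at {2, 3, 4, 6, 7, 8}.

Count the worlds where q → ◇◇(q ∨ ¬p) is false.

3

1: q is F, ◇◇(q ∨ ¬p) is F. ✓
2: q is T, ◇◇(q ∨ ¬p) is F. ✗
3: q is T, ◇◇(q ∨ ¬p) is T. ✓
4: q is T, ◇◇(q ∨ ¬p) is T. ✓
5: q is F, ◇◇(q ∨ ¬p) is T. ✓
6: q is T, ◇◇(q ∨ ¬p) is T. ✓
7: q is T, ◇◇(q ∨ ¬p) is F. ✗
8: q is T, ◇◇(q ∨ ¬p) is F. ✗
Satisfying worlds: {1, 3, 4, 5, 6}.
So q → ◇◇(q ∨ ¬p) fails at the other 3 worlds.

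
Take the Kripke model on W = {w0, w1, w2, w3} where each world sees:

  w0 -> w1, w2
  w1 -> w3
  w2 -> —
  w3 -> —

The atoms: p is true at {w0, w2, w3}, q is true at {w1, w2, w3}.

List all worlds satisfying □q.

{w0, w1, w2, w3}

w0: successors {w1, w2}; q there: w1:T, w2:T. ✓
w1: successors {w3}; q there: w3:T. ✓
w2: no successors, so □q holds vacuously. ✓
w3: no successors, so □q holds vacuously. ✓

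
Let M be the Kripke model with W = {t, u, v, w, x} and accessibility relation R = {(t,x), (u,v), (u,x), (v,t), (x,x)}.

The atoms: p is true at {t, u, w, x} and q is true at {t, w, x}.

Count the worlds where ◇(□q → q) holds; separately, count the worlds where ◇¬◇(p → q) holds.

For ◇(□q → q):
t: successors {x}; □q → q there: x:T. ✓
u: successors {v, x}; □q → q there: v:F, x:T. ✓
v: successors {t}; □q → q there: t:T. ✓
w: no successors, so ◇(□q → q) fails. ✗
x: successors {x}; □q → q there: x:T. ✓
— 4 worlds.
For ◇¬◇(p → q):
t: successors {x}; ¬◇(p → q) there: x:F. ✗
u: successors {v, x}; ¬◇(p → q) there: v:F, x:F. ✗
v: successors {t}; ¬◇(p → q) there: t:F. ✗
w: no successors, so ◇¬◇(p → q) fails. ✗
x: successors {x}; ¬◇(p → q) there: x:F. ✗
— 0 worlds.

4 and 0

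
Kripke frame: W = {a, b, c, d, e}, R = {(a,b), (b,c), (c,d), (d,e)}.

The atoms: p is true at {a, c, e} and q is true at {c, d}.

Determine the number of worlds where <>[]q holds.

a: successors {b}; []q there: b:T. ✓
b: successors {c}; []q there: c:T. ✓
c: successors {d}; []q there: d:F. ✗
d: successors {e}; []q there: e:T. ✓
e: no successors, so <>[]q fails. ✗
Satisfying worlds: {a, b, d}.

3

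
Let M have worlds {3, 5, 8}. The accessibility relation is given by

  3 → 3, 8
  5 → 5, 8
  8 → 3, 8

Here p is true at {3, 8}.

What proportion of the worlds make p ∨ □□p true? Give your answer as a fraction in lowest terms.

3: p is T, □□p is T. ✓
5: p is F, □□p is F. ✗
8: p is T, □□p is T. ✓
That's 2 of 3 worlds, so 2/3.

2/3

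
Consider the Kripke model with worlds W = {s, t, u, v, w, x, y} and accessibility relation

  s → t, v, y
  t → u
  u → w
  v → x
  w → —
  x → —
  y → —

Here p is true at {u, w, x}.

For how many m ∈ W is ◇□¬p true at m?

s: successors {t, v, y}; □¬p there: t:F, v:F, y:T. ✓
t: successors {u}; □¬p there: u:F. ✗
u: successors {w}; □¬p there: w:T. ✓
v: successors {x}; □¬p there: x:T. ✓
w: no successors, so ◇□¬p fails. ✗
x: no successors, so ◇□¬p fails. ✗
y: no successors, so ◇□¬p fails. ✗
Satisfying worlds: {s, u, v}.

3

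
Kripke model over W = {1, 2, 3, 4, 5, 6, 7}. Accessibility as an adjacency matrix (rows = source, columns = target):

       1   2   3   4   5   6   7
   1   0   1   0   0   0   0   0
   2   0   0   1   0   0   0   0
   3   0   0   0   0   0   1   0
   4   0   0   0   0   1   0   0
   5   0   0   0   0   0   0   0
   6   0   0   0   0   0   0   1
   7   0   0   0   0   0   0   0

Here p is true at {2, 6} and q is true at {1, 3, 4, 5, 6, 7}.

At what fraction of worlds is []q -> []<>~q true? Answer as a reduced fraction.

3/7

1: []q is F, []<>~q is F. ✓
2: []q is T, []<>~q is F. ✗
3: []q is T, []<>~q is F. ✗
4: []q is T, []<>~q is F. ✗
5: []q is T, []<>~q is T. ✓
6: []q is T, []<>~q is F. ✗
7: []q is T, []<>~q is T. ✓
That's 3 of 7 worlds, so 3/7.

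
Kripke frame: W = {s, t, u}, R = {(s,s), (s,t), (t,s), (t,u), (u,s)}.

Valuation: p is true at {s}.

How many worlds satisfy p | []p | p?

s: p | []p is T, p is T. ✓
t: p | []p is F, p is F. ✗
u: p | []p is T, p is F. ✓
Satisfying worlds: {s, u}.

2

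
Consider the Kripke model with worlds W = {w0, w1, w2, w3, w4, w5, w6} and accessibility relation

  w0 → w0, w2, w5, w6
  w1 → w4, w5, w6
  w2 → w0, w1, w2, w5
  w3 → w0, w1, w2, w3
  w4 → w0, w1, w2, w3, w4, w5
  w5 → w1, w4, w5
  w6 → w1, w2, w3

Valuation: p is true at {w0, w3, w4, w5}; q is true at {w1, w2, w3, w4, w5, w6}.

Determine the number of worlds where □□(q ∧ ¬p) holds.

w0: successors {w0, w2, w5, w6}; □(q ∧ ¬p) there: w0:F, w2:F, w5:F, w6:F. ✗
w1: successors {w4, w5, w6}; □(q ∧ ¬p) there: w4:F, w5:F, w6:F. ✗
w2: successors {w0, w1, w2, w5}; □(q ∧ ¬p) there: w0:F, w1:F, w2:F, w5:F. ✗
w3: successors {w0, w1, w2, w3}; □(q ∧ ¬p) there: w0:F, w1:F, w2:F, w3:F. ✗
w4: successors {w0, w1, w2, w3, w4, w5}; □(q ∧ ¬p) there: w0:F, w1:F, w2:F, w3:F, w4:F, w5:F. ✗
w5: successors {w1, w4, w5}; □(q ∧ ¬p) there: w1:F, w4:F, w5:F. ✗
w6: successors {w1, w2, w3}; □(q ∧ ¬p) there: w1:F, w2:F, w3:F. ✗
Satisfying worlds: ∅.

0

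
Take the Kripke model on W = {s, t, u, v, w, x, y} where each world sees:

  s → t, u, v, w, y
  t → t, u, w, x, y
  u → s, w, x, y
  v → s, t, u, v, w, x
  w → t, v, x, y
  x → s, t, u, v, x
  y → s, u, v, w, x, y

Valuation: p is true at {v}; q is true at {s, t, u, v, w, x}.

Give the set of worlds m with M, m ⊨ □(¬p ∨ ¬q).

{t, u}

s: successors {t, u, v, w, y}; ¬p ∨ ¬q there: t:T, u:T, v:F, w:T, y:T. ✗
t: successors {t, u, w, x, y}; ¬p ∨ ¬q there: t:T, u:T, w:T, x:T, y:T. ✓
u: successors {s, w, x, y}; ¬p ∨ ¬q there: s:T, w:T, x:T, y:T. ✓
v: successors {s, t, u, v, w, x}; ¬p ∨ ¬q there: s:T, t:T, u:T, v:F, w:T, x:T. ✗
w: successors {t, v, x, y}; ¬p ∨ ¬q there: t:T, v:F, x:T, y:T. ✗
x: successors {s, t, u, v, x}; ¬p ∨ ¬q there: s:T, t:T, u:T, v:F, x:T. ✗
y: successors {s, u, v, w, x, y}; ¬p ∨ ¬q there: s:T, u:T, v:F, w:T, x:T, y:T. ✗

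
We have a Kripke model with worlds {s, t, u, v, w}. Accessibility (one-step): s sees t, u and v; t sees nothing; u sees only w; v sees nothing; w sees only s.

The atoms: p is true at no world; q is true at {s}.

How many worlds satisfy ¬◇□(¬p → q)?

s: ◇□(¬p → q) is T. ✗
t: ◇□(¬p → q) is F. ✓
u: ◇□(¬p → q) is T. ✗
v: ◇□(¬p → q) is F. ✓
w: ◇□(¬p → q) is F. ✓
Satisfying worlds: {t, v, w}.

3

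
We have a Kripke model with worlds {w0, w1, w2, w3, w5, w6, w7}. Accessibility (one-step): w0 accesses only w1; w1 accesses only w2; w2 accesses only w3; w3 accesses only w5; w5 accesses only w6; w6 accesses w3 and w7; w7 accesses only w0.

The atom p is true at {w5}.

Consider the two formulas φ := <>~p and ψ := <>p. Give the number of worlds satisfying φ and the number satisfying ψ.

For <>~p:
w0: successors {w1}; ~p there: w1:T. ✓
w1: successors {w2}; ~p there: w2:T. ✓
w2: successors {w3}; ~p there: w3:T. ✓
w3: successors {w5}; ~p there: w5:F. ✗
w5: successors {w6}; ~p there: w6:T. ✓
w6: successors {w3, w7}; ~p there: w3:T, w7:T. ✓
w7: successors {w0}; ~p there: w0:T. ✓
— 6 worlds.
For <>p:
w0: successors {w1}; p there: w1:F. ✗
w1: successors {w2}; p there: w2:F. ✗
w2: successors {w3}; p there: w3:F. ✗
w3: successors {w5}; p there: w5:T. ✓
w5: successors {w6}; p there: w6:F. ✗
w6: successors {w3, w7}; p there: w3:F, w7:F. ✗
w7: successors {w0}; p there: w0:F. ✗
— 1 world.

6 and 1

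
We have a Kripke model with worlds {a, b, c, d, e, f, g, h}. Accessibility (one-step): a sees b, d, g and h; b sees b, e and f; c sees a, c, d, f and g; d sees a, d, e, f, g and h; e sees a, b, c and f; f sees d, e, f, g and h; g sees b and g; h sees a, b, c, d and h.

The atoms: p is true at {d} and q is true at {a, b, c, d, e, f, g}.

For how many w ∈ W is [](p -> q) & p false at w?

7

a: [](p -> q) is T, p is F. ✗
b: [](p -> q) is T, p is F. ✗
c: [](p -> q) is T, p is F. ✗
d: [](p -> q) is T, p is T. ✓
e: [](p -> q) is T, p is F. ✗
f: [](p -> q) is T, p is F. ✗
g: [](p -> q) is T, p is F. ✗
h: [](p -> q) is T, p is F. ✗
Satisfying worlds: {d}.
So [](p -> q) & p fails at the other 7 worlds.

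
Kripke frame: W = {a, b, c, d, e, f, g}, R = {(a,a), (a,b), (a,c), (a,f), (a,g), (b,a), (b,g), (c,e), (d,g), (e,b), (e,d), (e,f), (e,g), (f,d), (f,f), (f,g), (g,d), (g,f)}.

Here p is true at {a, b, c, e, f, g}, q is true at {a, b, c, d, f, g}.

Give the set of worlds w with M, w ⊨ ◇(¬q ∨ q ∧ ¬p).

a: successors {a, b, c, f, g}; ¬q ∨ q ∧ ¬p there: a:F, b:F, c:F, f:F, g:F. ✗
b: successors {a, g}; ¬q ∨ q ∧ ¬p there: a:F, g:F. ✗
c: successors {e}; ¬q ∨ q ∧ ¬p there: e:T. ✓
d: successors {g}; ¬q ∨ q ∧ ¬p there: g:F. ✗
e: successors {b, d, f, g}; ¬q ∨ q ∧ ¬p there: b:F, d:T, f:F, g:F. ✓
f: successors {d, f, g}; ¬q ∨ q ∧ ¬p there: d:T, f:F, g:F. ✓
g: successors {d, f}; ¬q ∨ q ∧ ¬p there: d:T, f:F. ✓

{c, e, f, g}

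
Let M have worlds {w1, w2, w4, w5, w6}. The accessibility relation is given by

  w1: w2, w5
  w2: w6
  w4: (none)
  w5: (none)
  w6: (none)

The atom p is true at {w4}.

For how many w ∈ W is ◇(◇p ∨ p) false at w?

5

w1: successors {w2, w5}; ◇p ∨ p there: w2:F, w5:F. ✗
w2: successors {w6}; ◇p ∨ p there: w6:F. ✗
w4: no successors, so ◇(◇p ∨ p) fails. ✗
w5: no successors, so ◇(◇p ∨ p) fails. ✗
w6: no successors, so ◇(◇p ∨ p) fails. ✗
Satisfying worlds: ∅.
So ◇(◇p ∨ p) fails at the other 5 worlds.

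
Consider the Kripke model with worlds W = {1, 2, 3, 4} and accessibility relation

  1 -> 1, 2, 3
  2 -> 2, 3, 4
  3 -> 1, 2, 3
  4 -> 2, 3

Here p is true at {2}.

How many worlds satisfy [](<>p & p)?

0

1: successors {1, 2, 3}; <>p & p there: 1:F, 2:T, 3:F. ✗
2: successors {2, 3, 4}; <>p & p there: 2:T, 3:F, 4:F. ✗
3: successors {1, 2, 3}; <>p & p there: 1:F, 2:T, 3:F. ✗
4: successors {2, 3}; <>p & p there: 2:T, 3:F. ✗
Satisfying worlds: ∅.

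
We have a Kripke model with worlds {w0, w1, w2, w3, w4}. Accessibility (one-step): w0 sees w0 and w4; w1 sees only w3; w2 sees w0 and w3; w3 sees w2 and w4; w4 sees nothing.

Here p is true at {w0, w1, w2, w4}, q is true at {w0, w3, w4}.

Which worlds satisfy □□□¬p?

{w4}

w0: successors {w0, w4}; □□¬p there: w0:F, w4:T. ✗
w1: successors {w3}; □□¬p there: w3:F. ✗
w2: successors {w0, w3}; □□¬p there: w0:F, w3:F. ✗
w3: successors {w2, w4}; □□¬p there: w2:F, w4:T. ✗
w4: no successors, so □□□¬p holds vacuously. ✓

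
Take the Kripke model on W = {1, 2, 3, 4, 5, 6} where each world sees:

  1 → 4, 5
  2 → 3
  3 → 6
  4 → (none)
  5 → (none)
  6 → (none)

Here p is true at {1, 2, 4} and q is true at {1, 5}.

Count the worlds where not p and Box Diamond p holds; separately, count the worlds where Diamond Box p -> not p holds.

2 and 5

For not p and Box Diamond p:
1: not p is F, Box Diamond p is F. ✗
2: not p is F, Box Diamond p is F. ✗
3: not p is T, Box Diamond p is F. ✗
4: not p is F, Box Diamond p is T. ✗
5: not p is T, Box Diamond p is T. ✓
6: not p is T, Box Diamond p is T. ✓
— 2 worlds.
For Diamond Box p -> not p:
1: Diamond Box p is T, not p is F. ✗
2: Diamond Box p is F, not p is F. ✓
3: Diamond Box p is T, not p is T. ✓
4: Diamond Box p is F, not p is F. ✓
5: Diamond Box p is F, not p is T. ✓
6: Diamond Box p is F, not p is T. ✓
— 5 worlds.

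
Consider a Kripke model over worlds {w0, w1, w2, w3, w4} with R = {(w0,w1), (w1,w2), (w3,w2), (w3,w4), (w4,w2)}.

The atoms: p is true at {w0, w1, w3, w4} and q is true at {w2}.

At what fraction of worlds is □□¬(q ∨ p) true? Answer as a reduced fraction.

w0: successors {w1}; □¬(q ∨ p) there: w1:F. ✗
w1: successors {w2}; □¬(q ∨ p) there: w2:T. ✓
w2: no successors, so □□¬(q ∨ p) holds vacuously. ✓
w3: successors {w2, w4}; □¬(q ∨ p) there: w2:T, w4:F. ✗
w4: successors {w2}; □¬(q ∨ p) there: w2:T. ✓
That's 3 of 5 worlds, so 3/5.

3/5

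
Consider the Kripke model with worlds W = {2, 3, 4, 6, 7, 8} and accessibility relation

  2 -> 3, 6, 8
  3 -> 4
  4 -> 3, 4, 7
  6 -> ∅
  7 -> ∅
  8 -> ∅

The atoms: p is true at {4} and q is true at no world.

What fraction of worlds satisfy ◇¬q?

2: successors {3, 6, 8}; ¬q there: 3:T, 6:T, 8:T. ✓
3: successors {4}; ¬q there: 4:T. ✓
4: successors {3, 4, 7}; ¬q there: 3:T, 4:T, 7:T. ✓
6: no successors, so ◇¬q fails. ✗
7: no successors, so ◇¬q fails. ✗
8: no successors, so ◇¬q fails. ✗
That's 3 of 6 worlds, so 3/6 = 1/2.

1/2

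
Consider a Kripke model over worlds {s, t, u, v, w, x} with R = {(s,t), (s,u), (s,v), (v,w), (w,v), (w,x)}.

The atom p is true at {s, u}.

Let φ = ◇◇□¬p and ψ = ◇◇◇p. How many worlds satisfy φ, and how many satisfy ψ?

3 and 0

For ◇◇□¬p:
s: successors {t, u, v}; ◇□¬p there: t:F, u:F, v:T. ✓
t: no successors, so ◇◇□¬p fails. ✗
u: no successors, so ◇◇□¬p fails. ✗
v: successors {w}; ◇□¬p there: w:T. ✓
w: successors {v, x}; ◇□¬p there: v:T, x:F. ✓
x: no successors, so ◇◇□¬p fails. ✗
— 3 worlds.
For ◇◇◇p:
s: successors {t, u, v}; ◇◇p there: t:F, u:F, v:F. ✗
t: no successors, so ◇◇◇p fails. ✗
u: no successors, so ◇◇◇p fails. ✗
v: successors {w}; ◇◇p there: w:F. ✗
w: successors {v, x}; ◇◇p there: v:F, x:F. ✗
x: no successors, so ◇◇◇p fails. ✗
— 0 worlds.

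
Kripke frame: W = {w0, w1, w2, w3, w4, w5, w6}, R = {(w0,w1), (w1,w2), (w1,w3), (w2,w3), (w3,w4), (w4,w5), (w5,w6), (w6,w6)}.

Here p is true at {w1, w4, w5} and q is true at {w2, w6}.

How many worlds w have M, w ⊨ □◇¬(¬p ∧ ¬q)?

6

w0: successors {w1}; ◇¬(¬p ∧ ¬q) there: w1:T. ✓
w1: successors {w2, w3}; ◇¬(¬p ∧ ¬q) there: w2:F, w3:T. ✗
w2: successors {w3}; ◇¬(¬p ∧ ¬q) there: w3:T. ✓
w3: successors {w4}; ◇¬(¬p ∧ ¬q) there: w4:T. ✓
w4: successors {w5}; ◇¬(¬p ∧ ¬q) there: w5:T. ✓
w5: successors {w6}; ◇¬(¬p ∧ ¬q) there: w6:T. ✓
w6: successors {w6}; ◇¬(¬p ∧ ¬q) there: w6:T. ✓
Satisfying worlds: {w0, w2, w3, w4, w5, w6}.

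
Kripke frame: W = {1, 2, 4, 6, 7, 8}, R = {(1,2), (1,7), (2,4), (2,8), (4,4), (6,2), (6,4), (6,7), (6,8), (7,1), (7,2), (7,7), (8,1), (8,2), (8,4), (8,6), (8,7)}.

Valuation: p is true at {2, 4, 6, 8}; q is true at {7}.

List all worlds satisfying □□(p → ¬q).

{1, 2, 4, 6, 7, 8}

1: successors {2, 7}; □(p → ¬q) there: 2:T, 7:T. ✓
2: successors {4, 8}; □(p → ¬q) there: 4:T, 8:T. ✓
4: successors {4}; □(p → ¬q) there: 4:T. ✓
6: successors {2, 4, 7, 8}; □(p → ¬q) there: 2:T, 4:T, 7:T, 8:T. ✓
7: successors {1, 2, 7}; □(p → ¬q) there: 1:T, 2:T, 7:T. ✓
8: successors {1, 2, 4, 6, 7}; □(p → ¬q) there: 1:T, 2:T, 4:T, 6:T, 7:T. ✓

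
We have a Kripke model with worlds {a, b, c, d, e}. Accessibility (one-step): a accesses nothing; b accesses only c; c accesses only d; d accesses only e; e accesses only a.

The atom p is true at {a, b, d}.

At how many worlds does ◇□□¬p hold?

3

a: no successors, so ◇□□¬p fails. ✗
b: successors {c}; □□¬p there: c:T. ✓
c: successors {d}; □□¬p there: d:F. ✗
d: successors {e}; □□¬p there: e:T. ✓
e: successors {a}; □□¬p there: a:T. ✓
Satisfying worlds: {b, d, e}.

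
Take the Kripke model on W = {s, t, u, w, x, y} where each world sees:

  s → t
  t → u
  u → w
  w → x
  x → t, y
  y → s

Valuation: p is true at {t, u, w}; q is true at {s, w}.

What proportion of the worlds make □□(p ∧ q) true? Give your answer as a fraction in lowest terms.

s: successors {t}; □(p ∧ q) there: t:F. ✗
t: successors {u}; □(p ∧ q) there: u:T. ✓
u: successors {w}; □(p ∧ q) there: w:F. ✗
w: successors {x}; □(p ∧ q) there: x:F. ✗
x: successors {t, y}; □(p ∧ q) there: t:F, y:F. ✗
y: successors {s}; □(p ∧ q) there: s:F. ✗
That's 1 of 6 worlds, so 1/6.

1/6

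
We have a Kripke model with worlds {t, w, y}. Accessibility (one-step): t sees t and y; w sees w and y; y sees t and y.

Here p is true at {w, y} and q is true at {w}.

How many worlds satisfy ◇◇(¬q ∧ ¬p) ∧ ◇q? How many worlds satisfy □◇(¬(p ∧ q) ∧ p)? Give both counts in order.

1 and 3

For ◇◇(¬q ∧ ¬p) ∧ ◇q:
t: ◇◇(¬q ∧ ¬p) is T, ◇q is F. ✗
w: ◇◇(¬q ∧ ¬p) is T, ◇q is T. ✓
y: ◇◇(¬q ∧ ¬p) is T, ◇q is F. ✗
— 1 world.
For □◇(¬(p ∧ q) ∧ p):
t: successors {t, y}; ◇(¬(p ∧ q) ∧ p) there: t:T, y:T. ✓
w: successors {w, y}; ◇(¬(p ∧ q) ∧ p) there: w:T, y:T. ✓
y: successors {t, y}; ◇(¬(p ∧ q) ∧ p) there: t:T, y:T. ✓
— 3 worlds.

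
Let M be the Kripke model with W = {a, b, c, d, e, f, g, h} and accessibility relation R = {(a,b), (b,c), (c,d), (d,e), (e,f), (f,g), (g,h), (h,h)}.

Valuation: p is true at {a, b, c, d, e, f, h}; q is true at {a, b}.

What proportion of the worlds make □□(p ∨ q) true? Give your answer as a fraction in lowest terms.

a: successors {b}; □(p ∨ q) there: b:T. ✓
b: successors {c}; □(p ∨ q) there: c:T. ✓
c: successors {d}; □(p ∨ q) there: d:T. ✓
d: successors {e}; □(p ∨ q) there: e:T. ✓
e: successors {f}; □(p ∨ q) there: f:F. ✗
f: successors {g}; □(p ∨ q) there: g:T. ✓
g: successors {h}; □(p ∨ q) there: h:T. ✓
h: successors {h}; □(p ∨ q) there: h:T. ✓
That's 7 of 8 worlds, so 7/8.

7/8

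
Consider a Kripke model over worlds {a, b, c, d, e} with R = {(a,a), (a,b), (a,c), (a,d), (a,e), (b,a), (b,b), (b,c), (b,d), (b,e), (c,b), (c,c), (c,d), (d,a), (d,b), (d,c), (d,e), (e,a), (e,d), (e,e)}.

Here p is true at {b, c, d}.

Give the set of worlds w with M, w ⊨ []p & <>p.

a: []p is F, <>p is T. ✗
b: []p is F, <>p is T. ✗
c: []p is T, <>p is T. ✓
d: []p is F, <>p is T. ✗
e: []p is F, <>p is T. ✗

{c}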